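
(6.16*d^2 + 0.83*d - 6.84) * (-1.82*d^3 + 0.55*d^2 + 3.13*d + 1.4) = -11.2112*d^5 + 1.8774*d^4 + 32.1861*d^3 + 7.4599*d^2 - 20.2472*d - 9.576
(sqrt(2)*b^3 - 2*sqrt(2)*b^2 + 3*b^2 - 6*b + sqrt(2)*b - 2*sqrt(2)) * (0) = 0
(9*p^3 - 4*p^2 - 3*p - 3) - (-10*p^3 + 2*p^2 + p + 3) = 19*p^3 - 6*p^2 - 4*p - 6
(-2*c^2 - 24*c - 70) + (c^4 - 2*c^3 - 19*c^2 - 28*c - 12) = c^4 - 2*c^3 - 21*c^2 - 52*c - 82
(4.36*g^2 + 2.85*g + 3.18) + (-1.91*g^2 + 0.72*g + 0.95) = 2.45*g^2 + 3.57*g + 4.13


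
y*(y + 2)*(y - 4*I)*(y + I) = y^4 + 2*y^3 - 3*I*y^3 + 4*y^2 - 6*I*y^2 + 8*y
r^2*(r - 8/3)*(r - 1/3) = r^4 - 3*r^3 + 8*r^2/9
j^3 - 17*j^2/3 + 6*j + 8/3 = (j - 4)*(j - 2)*(j + 1/3)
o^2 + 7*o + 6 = (o + 1)*(o + 6)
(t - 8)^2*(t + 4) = t^3 - 12*t^2 + 256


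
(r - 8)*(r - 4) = r^2 - 12*r + 32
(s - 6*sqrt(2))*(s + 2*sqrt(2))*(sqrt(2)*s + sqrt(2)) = sqrt(2)*s^3 - 8*s^2 + sqrt(2)*s^2 - 24*sqrt(2)*s - 8*s - 24*sqrt(2)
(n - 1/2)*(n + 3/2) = n^2 + n - 3/4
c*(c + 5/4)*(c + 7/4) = c^3 + 3*c^2 + 35*c/16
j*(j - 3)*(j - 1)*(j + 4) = j^4 - 13*j^2 + 12*j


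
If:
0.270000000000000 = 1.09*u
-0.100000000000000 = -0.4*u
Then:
No Solution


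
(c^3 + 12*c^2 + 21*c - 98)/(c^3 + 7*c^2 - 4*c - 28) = (c + 7)/(c + 2)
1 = 1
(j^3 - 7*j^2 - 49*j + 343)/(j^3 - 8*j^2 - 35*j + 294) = (j + 7)/(j + 6)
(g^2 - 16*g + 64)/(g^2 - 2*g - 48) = (g - 8)/(g + 6)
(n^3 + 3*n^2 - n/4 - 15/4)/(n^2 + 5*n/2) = n + 1/2 - 3/(2*n)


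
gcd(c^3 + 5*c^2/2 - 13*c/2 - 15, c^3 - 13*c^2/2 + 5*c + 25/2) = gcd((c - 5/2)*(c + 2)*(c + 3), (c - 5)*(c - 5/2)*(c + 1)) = c - 5/2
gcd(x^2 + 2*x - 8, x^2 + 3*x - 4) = x + 4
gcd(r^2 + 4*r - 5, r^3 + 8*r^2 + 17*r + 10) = r + 5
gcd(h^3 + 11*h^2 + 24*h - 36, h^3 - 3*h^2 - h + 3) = h - 1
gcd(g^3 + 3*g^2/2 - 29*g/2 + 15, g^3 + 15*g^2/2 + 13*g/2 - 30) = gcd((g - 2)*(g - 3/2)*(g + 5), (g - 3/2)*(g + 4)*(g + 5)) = g^2 + 7*g/2 - 15/2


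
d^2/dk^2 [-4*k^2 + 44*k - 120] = -8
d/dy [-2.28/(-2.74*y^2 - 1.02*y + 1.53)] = (-12.4944*y - 2.3256)/(2.74*y^2 + 1.02*y - 1.53)^2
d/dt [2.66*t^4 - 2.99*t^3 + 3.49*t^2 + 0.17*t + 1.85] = 10.64*t^3 - 8.97*t^2 + 6.98*t + 0.17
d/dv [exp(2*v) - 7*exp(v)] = (2*exp(v) - 7)*exp(v)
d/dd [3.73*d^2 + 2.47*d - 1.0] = 7.46*d + 2.47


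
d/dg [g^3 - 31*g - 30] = 3*g^2 - 31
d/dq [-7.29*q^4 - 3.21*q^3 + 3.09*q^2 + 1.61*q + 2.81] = -29.16*q^3 - 9.63*q^2 + 6.18*q + 1.61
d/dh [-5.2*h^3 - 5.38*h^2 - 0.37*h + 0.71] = -15.6*h^2 - 10.76*h - 0.37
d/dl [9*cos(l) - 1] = -9*sin(l)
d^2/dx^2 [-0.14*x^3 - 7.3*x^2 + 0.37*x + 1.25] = -0.84*x - 14.6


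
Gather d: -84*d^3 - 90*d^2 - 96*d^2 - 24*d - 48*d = -84*d^3 - 186*d^2 - 72*d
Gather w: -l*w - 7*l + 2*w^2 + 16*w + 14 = -7*l + 2*w^2 + w*(16 - l) + 14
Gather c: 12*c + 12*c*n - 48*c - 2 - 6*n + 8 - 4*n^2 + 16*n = c*(12*n - 36) - 4*n^2 + 10*n + 6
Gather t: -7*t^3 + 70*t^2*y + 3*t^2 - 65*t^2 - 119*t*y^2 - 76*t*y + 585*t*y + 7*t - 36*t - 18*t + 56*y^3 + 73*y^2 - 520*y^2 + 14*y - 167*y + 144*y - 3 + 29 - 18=-7*t^3 + t^2*(70*y - 62) + t*(-119*y^2 + 509*y - 47) + 56*y^3 - 447*y^2 - 9*y + 8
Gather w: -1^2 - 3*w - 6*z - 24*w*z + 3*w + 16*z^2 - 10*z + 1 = -24*w*z + 16*z^2 - 16*z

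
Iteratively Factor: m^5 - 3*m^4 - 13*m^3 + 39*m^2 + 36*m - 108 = (m + 3)*(m^4 - 6*m^3 + 5*m^2 + 24*m - 36) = (m + 2)*(m + 3)*(m^3 - 8*m^2 + 21*m - 18) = (m - 2)*(m + 2)*(m + 3)*(m^2 - 6*m + 9) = (m - 3)*(m - 2)*(m + 2)*(m + 3)*(m - 3)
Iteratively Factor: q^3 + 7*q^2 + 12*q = (q)*(q^2 + 7*q + 12) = q*(q + 3)*(q + 4)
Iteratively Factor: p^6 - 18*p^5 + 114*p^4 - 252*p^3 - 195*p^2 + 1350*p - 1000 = (p - 5)*(p^5 - 13*p^4 + 49*p^3 - 7*p^2 - 230*p + 200) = (p - 5)*(p + 2)*(p^4 - 15*p^3 + 79*p^2 - 165*p + 100) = (p - 5)*(p - 1)*(p + 2)*(p^3 - 14*p^2 + 65*p - 100) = (p - 5)^2*(p - 1)*(p + 2)*(p^2 - 9*p + 20) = (p - 5)^2*(p - 4)*(p - 1)*(p + 2)*(p - 5)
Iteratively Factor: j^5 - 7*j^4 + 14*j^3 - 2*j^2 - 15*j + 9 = (j - 3)*(j^4 - 4*j^3 + 2*j^2 + 4*j - 3) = (j - 3)^2*(j^3 - j^2 - j + 1) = (j - 3)^2*(j + 1)*(j^2 - 2*j + 1) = (j - 3)^2*(j - 1)*(j + 1)*(j - 1)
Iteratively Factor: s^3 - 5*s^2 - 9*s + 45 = (s + 3)*(s^2 - 8*s + 15) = (s - 5)*(s + 3)*(s - 3)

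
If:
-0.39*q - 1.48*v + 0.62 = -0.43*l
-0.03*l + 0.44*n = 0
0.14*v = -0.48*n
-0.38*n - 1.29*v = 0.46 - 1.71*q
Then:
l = -0.61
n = -0.04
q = 0.37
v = 0.14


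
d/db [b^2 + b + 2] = 2*b + 1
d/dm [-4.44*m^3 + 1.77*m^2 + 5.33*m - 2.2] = -13.32*m^2 + 3.54*m + 5.33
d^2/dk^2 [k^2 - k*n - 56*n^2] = 2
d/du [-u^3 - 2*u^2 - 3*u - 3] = -3*u^2 - 4*u - 3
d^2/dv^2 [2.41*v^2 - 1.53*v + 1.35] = 4.82000000000000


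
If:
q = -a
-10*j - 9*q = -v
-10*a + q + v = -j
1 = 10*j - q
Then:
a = 11/211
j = 20/211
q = -11/211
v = 101/211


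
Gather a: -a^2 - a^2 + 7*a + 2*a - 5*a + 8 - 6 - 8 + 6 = -2*a^2 + 4*a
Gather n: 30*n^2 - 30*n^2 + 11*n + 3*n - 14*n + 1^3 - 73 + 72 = 0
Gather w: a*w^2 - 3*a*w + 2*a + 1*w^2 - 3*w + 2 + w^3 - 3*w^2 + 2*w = 2*a + w^3 + w^2*(a - 2) + w*(-3*a - 1) + 2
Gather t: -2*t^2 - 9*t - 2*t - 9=-2*t^2 - 11*t - 9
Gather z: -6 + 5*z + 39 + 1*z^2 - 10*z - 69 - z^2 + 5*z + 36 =0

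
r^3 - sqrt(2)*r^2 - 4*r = r*(r - 2*sqrt(2))*(r + sqrt(2))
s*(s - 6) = s^2 - 6*s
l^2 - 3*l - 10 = (l - 5)*(l + 2)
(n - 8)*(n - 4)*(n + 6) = n^3 - 6*n^2 - 40*n + 192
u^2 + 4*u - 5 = (u - 1)*(u + 5)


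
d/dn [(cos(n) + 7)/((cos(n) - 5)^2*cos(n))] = (21*cos(n) + cos(2*n) - 34)*sin(n)/((cos(n) - 5)^3*cos(n)^2)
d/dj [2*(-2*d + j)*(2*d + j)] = 4*j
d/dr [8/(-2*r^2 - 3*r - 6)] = 8*(4*r + 3)/(2*r^2 + 3*r + 6)^2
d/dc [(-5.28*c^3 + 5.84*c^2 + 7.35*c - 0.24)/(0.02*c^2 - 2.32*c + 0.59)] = (-0.1056*c^4 + 24.4992*c^3 - 23.0414*c^2 + 6.9008*c + 3.7797)/(0.0004*c^4 - 0.0928*c^3 + 5.406*c^2 - 2.7376*c + 0.3481)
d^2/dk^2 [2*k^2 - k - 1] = 4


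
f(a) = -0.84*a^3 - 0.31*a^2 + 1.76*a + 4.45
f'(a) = -2.52*a^2 - 0.62*a + 1.76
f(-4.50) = 66.80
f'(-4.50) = -46.48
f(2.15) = -1.55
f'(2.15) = -11.22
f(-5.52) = 126.57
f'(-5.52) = -71.60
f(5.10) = -106.06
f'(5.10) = -66.95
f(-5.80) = 147.71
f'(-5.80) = -79.42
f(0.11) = 4.64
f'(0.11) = 1.66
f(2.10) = -1.00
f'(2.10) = -10.66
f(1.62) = 2.92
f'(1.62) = -5.86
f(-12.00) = 1390.21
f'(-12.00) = -353.68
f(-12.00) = 1390.21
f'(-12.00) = -353.68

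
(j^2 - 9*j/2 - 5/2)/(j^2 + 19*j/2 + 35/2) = (2*j^2 - 9*j - 5)/(2*j^2 + 19*j + 35)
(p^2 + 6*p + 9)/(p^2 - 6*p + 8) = (p^2 + 6*p + 9)/(p^2 - 6*p + 8)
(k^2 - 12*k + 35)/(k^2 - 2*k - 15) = (k - 7)/(k + 3)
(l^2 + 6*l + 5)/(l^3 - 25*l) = (l + 1)/(l*(l - 5))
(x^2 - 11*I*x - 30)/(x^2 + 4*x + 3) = (x^2 - 11*I*x - 30)/(x^2 + 4*x + 3)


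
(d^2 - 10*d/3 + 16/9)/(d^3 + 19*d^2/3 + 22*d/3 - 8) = (d - 8/3)/(d^2 + 7*d + 12)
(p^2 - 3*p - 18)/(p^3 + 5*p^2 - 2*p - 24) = (p - 6)/(p^2 + 2*p - 8)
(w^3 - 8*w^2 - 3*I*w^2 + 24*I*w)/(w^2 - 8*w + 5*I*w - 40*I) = w*(w - 3*I)/(w + 5*I)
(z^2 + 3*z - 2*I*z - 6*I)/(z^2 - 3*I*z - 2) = (z + 3)/(z - I)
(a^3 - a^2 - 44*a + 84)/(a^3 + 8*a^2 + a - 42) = (a - 6)/(a + 3)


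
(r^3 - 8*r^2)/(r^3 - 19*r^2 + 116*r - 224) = r^2/(r^2 - 11*r + 28)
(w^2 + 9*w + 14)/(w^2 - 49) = (w + 2)/(w - 7)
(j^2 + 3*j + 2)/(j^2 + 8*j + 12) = (j + 1)/(j + 6)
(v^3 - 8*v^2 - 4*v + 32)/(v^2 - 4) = v - 8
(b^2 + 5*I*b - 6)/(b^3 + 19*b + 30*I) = 1/(b - 5*I)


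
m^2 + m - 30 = (m - 5)*(m + 6)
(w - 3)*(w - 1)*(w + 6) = w^3 + 2*w^2 - 21*w + 18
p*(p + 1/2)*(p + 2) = p^3 + 5*p^2/2 + p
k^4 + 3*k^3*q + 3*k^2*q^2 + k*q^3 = k*(k + q)^3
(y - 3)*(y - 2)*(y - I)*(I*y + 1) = I*y^4 + 2*y^3 - 5*I*y^3 - 10*y^2 + 5*I*y^2 + 12*y + 5*I*y - 6*I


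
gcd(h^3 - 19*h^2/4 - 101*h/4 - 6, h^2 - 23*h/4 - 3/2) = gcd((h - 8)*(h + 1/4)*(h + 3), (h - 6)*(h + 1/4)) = h + 1/4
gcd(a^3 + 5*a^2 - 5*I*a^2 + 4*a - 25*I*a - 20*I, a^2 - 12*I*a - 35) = a - 5*I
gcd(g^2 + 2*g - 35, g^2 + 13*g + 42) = g + 7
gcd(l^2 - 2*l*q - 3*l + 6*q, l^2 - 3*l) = l - 3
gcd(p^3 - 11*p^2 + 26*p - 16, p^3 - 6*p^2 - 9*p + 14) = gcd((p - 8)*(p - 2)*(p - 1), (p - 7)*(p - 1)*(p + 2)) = p - 1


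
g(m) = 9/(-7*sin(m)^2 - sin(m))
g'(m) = 9*(14*sin(m)*cos(m) + cos(m))/(-7*sin(m)^2 - sin(m))^2 = 9*(14/tan(m) + cos(m)/sin(m)^2)/(7*sin(m) + 1)^2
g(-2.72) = -11.80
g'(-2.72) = 66.71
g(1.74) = -1.16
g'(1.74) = -0.37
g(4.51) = -1.57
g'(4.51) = 0.70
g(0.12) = -40.90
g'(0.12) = 493.89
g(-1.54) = -1.50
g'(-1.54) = -0.10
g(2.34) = -2.08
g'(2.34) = -3.69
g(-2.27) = -2.70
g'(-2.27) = 5.06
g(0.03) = -247.98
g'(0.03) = 9697.41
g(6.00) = -33.70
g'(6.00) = -352.71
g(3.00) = -32.08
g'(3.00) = -336.92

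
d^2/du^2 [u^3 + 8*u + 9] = 6*u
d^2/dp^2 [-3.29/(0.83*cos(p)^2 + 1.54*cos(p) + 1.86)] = (9.065924*(1 - cos(p)^2)^2 + 12.615834*cos(p)^3 - 7.980882*cos(p)^2 - 34.655544*cos(p) - 14.512848)/(0.83*cos(p)^2 + 1.54*cos(p) + 1.86)^3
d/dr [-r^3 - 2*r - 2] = -3*r^2 - 2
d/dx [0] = 0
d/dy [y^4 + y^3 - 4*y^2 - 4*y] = 4*y^3 + 3*y^2 - 8*y - 4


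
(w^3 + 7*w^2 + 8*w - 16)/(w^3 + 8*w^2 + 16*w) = (w - 1)/w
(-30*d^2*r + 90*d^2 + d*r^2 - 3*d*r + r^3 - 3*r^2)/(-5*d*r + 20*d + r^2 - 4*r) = (6*d*r - 18*d + r^2 - 3*r)/(r - 4)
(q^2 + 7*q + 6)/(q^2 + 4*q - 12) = (q + 1)/(q - 2)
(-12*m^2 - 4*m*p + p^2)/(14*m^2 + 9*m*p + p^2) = (-6*m + p)/(7*m + p)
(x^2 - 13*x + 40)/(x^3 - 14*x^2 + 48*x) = (x - 5)/(x*(x - 6))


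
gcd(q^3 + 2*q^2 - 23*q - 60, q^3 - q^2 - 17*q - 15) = q^2 - 2*q - 15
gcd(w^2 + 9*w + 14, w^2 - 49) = w + 7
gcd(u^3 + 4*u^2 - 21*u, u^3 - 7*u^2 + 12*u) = u^2 - 3*u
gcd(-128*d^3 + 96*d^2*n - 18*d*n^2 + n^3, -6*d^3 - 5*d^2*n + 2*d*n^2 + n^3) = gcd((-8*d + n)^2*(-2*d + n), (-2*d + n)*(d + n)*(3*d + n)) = 2*d - n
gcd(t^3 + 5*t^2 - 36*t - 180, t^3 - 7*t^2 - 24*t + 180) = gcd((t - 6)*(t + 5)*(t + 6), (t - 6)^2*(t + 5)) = t^2 - t - 30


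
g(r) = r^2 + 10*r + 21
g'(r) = 2*r + 10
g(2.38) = 50.46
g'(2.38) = 14.76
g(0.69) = 28.38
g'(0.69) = 11.38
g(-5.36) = -3.87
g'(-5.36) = -0.72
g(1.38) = 36.70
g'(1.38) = 12.76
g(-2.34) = 3.08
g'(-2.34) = 5.32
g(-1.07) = 11.44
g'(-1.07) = 7.86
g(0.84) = 30.11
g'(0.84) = 11.68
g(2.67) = 54.83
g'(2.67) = 15.34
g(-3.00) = 0.00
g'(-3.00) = 4.00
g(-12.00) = 45.00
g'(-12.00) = -14.00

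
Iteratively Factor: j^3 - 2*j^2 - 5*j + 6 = (j - 1)*(j^2 - j - 6) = (j - 1)*(j + 2)*(j - 3)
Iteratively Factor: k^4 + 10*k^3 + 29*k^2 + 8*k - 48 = (k + 3)*(k^3 + 7*k^2 + 8*k - 16) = (k + 3)*(k + 4)*(k^2 + 3*k - 4) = (k + 3)*(k + 4)^2*(k - 1)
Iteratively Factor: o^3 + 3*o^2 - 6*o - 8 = (o + 4)*(o^2 - o - 2) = (o - 2)*(o + 4)*(o + 1)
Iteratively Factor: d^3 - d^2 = (d)*(d^2 - d) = d*(d - 1)*(d)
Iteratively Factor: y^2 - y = (y - 1)*(y)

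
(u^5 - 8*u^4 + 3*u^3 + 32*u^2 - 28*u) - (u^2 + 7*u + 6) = u^5 - 8*u^4 + 3*u^3 + 31*u^2 - 35*u - 6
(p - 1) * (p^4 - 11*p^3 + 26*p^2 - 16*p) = p^5 - 12*p^4 + 37*p^3 - 42*p^2 + 16*p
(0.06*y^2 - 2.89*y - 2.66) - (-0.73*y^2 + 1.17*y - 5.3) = 0.79*y^2 - 4.06*y + 2.64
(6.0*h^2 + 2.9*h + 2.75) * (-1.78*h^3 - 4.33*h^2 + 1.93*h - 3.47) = -10.68*h^5 - 31.142*h^4 - 5.872*h^3 - 27.1305*h^2 - 4.7555*h - 9.5425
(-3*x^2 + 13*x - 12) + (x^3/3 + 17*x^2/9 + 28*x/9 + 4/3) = x^3/3 - 10*x^2/9 + 145*x/9 - 32/3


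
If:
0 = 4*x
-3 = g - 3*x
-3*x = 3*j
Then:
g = -3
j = 0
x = 0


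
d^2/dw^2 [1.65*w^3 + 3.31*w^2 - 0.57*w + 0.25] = 9.9*w + 6.62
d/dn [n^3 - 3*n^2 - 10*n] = 3*n^2 - 6*n - 10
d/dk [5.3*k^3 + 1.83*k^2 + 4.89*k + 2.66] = 15.9*k^2 + 3.66*k + 4.89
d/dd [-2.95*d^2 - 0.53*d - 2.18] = -5.9*d - 0.53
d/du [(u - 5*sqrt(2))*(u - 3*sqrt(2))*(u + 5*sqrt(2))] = 3*u^2 - 6*sqrt(2)*u - 50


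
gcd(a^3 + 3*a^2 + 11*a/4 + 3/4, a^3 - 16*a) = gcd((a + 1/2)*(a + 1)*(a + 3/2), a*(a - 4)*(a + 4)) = 1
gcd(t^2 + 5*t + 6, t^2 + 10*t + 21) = t + 3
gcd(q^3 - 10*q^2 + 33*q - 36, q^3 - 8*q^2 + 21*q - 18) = q^2 - 6*q + 9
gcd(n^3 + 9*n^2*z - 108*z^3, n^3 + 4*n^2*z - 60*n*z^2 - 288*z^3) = n^2 + 12*n*z + 36*z^2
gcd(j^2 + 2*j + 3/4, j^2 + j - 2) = 1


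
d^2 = d^2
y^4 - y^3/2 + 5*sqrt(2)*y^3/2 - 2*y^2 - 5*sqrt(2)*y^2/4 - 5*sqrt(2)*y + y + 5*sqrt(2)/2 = (y - 1/2)*(y - sqrt(2))*(y + sqrt(2))*(y + 5*sqrt(2)/2)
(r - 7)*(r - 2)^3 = r^4 - 13*r^3 + 54*r^2 - 92*r + 56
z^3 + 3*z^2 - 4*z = z*(z - 1)*(z + 4)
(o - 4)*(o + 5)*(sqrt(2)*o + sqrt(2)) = sqrt(2)*o^3 + 2*sqrt(2)*o^2 - 19*sqrt(2)*o - 20*sqrt(2)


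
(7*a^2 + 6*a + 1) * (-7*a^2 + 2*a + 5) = -49*a^4 - 28*a^3 + 40*a^2 + 32*a + 5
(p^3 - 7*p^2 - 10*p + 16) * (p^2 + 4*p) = p^5 - 3*p^4 - 38*p^3 - 24*p^2 + 64*p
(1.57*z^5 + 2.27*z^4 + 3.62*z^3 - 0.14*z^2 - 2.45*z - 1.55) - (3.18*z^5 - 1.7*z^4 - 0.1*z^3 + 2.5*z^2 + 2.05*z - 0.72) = -1.61*z^5 + 3.97*z^4 + 3.72*z^3 - 2.64*z^2 - 4.5*z - 0.83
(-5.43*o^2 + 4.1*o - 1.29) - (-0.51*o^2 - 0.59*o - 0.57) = -4.92*o^2 + 4.69*o - 0.72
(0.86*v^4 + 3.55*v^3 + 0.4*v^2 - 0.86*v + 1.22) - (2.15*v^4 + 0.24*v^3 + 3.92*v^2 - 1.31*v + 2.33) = -1.29*v^4 + 3.31*v^3 - 3.52*v^2 + 0.45*v - 1.11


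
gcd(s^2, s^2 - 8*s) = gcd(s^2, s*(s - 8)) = s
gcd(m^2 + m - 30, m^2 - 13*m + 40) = m - 5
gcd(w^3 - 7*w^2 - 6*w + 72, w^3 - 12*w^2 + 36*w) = w - 6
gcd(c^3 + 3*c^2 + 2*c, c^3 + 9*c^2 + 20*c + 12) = c^2 + 3*c + 2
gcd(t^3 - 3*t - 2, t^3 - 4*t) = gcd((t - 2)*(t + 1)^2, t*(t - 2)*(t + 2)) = t - 2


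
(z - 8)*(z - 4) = z^2 - 12*z + 32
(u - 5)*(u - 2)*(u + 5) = u^3 - 2*u^2 - 25*u + 50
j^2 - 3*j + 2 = (j - 2)*(j - 1)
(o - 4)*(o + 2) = o^2 - 2*o - 8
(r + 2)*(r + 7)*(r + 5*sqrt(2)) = r^3 + 5*sqrt(2)*r^2 + 9*r^2 + 14*r + 45*sqrt(2)*r + 70*sqrt(2)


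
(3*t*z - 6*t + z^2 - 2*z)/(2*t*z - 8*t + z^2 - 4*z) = (3*t*z - 6*t + z^2 - 2*z)/(2*t*z - 8*t + z^2 - 4*z)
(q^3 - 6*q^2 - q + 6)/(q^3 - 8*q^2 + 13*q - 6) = (q + 1)/(q - 1)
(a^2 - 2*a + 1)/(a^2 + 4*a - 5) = (a - 1)/(a + 5)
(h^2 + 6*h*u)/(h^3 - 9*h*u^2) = (h + 6*u)/(h^2 - 9*u^2)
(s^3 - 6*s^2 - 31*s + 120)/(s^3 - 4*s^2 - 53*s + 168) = (s + 5)/(s + 7)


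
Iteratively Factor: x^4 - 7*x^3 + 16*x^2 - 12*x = (x - 2)*(x^3 - 5*x^2 + 6*x) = (x - 2)^2*(x^2 - 3*x) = (x - 3)*(x - 2)^2*(x)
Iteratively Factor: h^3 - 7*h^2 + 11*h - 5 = (h - 5)*(h^2 - 2*h + 1) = (h - 5)*(h - 1)*(h - 1)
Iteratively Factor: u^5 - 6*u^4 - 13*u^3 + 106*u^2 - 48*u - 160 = (u - 2)*(u^4 - 4*u^3 - 21*u^2 + 64*u + 80) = (u - 2)*(u + 4)*(u^3 - 8*u^2 + 11*u + 20) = (u - 4)*(u - 2)*(u + 4)*(u^2 - 4*u - 5) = (u - 4)*(u - 2)*(u + 1)*(u + 4)*(u - 5)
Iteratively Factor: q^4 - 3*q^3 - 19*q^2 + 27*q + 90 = (q + 2)*(q^3 - 5*q^2 - 9*q + 45) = (q - 3)*(q + 2)*(q^2 - 2*q - 15) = (q - 3)*(q + 2)*(q + 3)*(q - 5)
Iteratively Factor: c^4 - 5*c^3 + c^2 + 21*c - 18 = (c - 3)*(c^3 - 2*c^2 - 5*c + 6) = (c - 3)*(c - 1)*(c^2 - c - 6) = (c - 3)^2*(c - 1)*(c + 2)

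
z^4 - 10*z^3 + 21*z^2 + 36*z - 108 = (z - 6)*(z - 3)^2*(z + 2)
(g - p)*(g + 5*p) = g^2 + 4*g*p - 5*p^2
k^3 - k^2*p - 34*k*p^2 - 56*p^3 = (k - 7*p)*(k + 2*p)*(k + 4*p)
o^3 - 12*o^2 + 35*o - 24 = (o - 8)*(o - 3)*(o - 1)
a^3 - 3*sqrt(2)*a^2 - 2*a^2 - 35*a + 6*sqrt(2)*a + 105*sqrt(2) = (a - 7)*(a + 5)*(a - 3*sqrt(2))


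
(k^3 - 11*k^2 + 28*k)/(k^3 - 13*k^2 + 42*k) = (k - 4)/(k - 6)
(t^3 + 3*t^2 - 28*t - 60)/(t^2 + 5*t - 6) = (t^2 - 3*t - 10)/(t - 1)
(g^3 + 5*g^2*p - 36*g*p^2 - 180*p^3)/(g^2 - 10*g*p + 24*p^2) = (-g^2 - 11*g*p - 30*p^2)/(-g + 4*p)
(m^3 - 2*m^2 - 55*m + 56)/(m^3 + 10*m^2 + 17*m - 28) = (m - 8)/(m + 4)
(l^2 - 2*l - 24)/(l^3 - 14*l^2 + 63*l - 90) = (l + 4)/(l^2 - 8*l + 15)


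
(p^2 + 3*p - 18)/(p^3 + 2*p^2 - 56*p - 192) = (p - 3)/(p^2 - 4*p - 32)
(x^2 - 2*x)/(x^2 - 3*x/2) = 2*(x - 2)/(2*x - 3)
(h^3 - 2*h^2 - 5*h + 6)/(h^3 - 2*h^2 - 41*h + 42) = (h^2 - h - 6)/(h^2 - h - 42)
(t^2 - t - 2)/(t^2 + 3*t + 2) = (t - 2)/(t + 2)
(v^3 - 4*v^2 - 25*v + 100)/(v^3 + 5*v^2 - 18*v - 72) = (v^2 - 25)/(v^2 + 9*v + 18)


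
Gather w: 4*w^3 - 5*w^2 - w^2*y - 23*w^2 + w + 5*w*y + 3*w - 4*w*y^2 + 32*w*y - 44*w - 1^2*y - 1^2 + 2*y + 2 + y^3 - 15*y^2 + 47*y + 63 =4*w^3 + w^2*(-y - 28) + w*(-4*y^2 + 37*y - 40) + y^3 - 15*y^2 + 48*y + 64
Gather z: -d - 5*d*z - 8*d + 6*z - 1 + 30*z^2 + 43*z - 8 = -9*d + 30*z^2 + z*(49 - 5*d) - 9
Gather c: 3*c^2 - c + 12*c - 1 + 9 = 3*c^2 + 11*c + 8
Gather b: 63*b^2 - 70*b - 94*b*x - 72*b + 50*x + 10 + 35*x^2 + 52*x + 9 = 63*b^2 + b*(-94*x - 142) + 35*x^2 + 102*x + 19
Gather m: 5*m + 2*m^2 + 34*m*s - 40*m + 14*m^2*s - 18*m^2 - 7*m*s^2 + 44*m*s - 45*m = m^2*(14*s - 16) + m*(-7*s^2 + 78*s - 80)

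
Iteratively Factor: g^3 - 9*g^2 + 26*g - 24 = (g - 2)*(g^2 - 7*g + 12) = (g - 4)*(g - 2)*(g - 3)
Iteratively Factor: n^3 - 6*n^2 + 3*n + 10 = (n - 2)*(n^2 - 4*n - 5) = (n - 5)*(n - 2)*(n + 1)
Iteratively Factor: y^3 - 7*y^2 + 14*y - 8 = (y - 4)*(y^2 - 3*y + 2) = (y - 4)*(y - 1)*(y - 2)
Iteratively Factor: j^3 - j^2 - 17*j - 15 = (j + 1)*(j^2 - 2*j - 15) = (j + 1)*(j + 3)*(j - 5)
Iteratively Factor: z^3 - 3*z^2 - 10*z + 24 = (z + 3)*(z^2 - 6*z + 8) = (z - 4)*(z + 3)*(z - 2)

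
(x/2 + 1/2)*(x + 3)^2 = x^3/2 + 7*x^2/2 + 15*x/2 + 9/2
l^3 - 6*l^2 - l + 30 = (l - 5)*(l - 3)*(l + 2)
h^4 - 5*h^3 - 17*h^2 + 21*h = h*(h - 7)*(h - 1)*(h + 3)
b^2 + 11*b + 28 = (b + 4)*(b + 7)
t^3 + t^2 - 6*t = t*(t - 2)*(t + 3)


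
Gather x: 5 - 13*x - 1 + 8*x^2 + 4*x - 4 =8*x^2 - 9*x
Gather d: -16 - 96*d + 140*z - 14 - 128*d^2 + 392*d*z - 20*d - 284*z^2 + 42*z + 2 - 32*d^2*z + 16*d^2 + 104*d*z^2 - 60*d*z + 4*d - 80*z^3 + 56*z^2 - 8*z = d^2*(-32*z - 112) + d*(104*z^2 + 332*z - 112) - 80*z^3 - 228*z^2 + 174*z - 28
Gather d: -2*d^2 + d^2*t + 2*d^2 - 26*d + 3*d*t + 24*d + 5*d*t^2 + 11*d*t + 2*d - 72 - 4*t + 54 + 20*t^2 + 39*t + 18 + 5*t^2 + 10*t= d^2*t + d*(5*t^2 + 14*t) + 25*t^2 + 45*t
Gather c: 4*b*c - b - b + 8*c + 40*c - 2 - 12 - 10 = -2*b + c*(4*b + 48) - 24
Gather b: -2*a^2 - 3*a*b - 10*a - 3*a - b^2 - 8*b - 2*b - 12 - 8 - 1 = -2*a^2 - 13*a - b^2 + b*(-3*a - 10) - 21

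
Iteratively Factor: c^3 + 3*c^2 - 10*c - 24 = (c + 2)*(c^2 + c - 12) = (c - 3)*(c + 2)*(c + 4)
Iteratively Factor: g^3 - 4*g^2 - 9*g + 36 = (g - 3)*(g^2 - g - 12) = (g - 3)*(g + 3)*(g - 4)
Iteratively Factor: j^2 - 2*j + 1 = (j - 1)*(j - 1)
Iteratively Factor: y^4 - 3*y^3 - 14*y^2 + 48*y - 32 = (y - 4)*(y^3 + y^2 - 10*y + 8) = (y - 4)*(y - 1)*(y^2 + 2*y - 8) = (y - 4)*(y - 1)*(y + 4)*(y - 2)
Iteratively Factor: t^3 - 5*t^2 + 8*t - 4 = (t - 2)*(t^2 - 3*t + 2) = (t - 2)^2*(t - 1)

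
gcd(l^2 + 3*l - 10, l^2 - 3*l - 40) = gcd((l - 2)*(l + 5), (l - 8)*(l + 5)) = l + 5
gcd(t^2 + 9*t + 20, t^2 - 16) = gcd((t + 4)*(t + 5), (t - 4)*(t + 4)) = t + 4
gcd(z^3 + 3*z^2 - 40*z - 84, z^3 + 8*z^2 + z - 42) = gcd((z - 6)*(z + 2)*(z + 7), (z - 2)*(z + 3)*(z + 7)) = z + 7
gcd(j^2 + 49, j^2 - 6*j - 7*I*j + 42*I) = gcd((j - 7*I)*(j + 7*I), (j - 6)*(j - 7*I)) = j - 7*I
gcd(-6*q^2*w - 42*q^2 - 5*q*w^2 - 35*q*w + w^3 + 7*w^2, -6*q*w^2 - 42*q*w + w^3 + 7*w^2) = 6*q*w + 42*q - w^2 - 7*w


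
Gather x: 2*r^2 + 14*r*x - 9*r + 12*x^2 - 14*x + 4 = 2*r^2 - 9*r + 12*x^2 + x*(14*r - 14) + 4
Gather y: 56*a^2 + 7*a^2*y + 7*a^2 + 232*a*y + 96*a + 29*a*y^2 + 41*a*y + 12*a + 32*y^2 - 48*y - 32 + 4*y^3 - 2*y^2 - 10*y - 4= 63*a^2 + 108*a + 4*y^3 + y^2*(29*a + 30) + y*(7*a^2 + 273*a - 58) - 36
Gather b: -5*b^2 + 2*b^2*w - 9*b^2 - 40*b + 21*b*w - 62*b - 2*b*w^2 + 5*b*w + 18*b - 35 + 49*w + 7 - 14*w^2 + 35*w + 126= b^2*(2*w - 14) + b*(-2*w^2 + 26*w - 84) - 14*w^2 + 84*w + 98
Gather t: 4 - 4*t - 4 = -4*t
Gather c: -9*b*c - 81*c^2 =-9*b*c - 81*c^2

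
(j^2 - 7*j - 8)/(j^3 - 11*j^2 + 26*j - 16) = (j + 1)/(j^2 - 3*j + 2)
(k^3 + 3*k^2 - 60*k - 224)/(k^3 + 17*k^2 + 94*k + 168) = (k - 8)/(k + 6)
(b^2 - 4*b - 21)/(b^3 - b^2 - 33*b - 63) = 1/(b + 3)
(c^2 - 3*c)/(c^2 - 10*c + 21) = c/(c - 7)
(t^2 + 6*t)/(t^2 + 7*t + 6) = t/(t + 1)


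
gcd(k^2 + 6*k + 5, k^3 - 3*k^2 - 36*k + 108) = 1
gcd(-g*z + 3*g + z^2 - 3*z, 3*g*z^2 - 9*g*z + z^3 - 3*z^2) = z - 3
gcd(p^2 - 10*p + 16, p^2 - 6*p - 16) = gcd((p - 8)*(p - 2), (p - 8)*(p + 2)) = p - 8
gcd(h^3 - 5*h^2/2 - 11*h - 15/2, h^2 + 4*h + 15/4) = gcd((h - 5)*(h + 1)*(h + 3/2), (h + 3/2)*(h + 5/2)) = h + 3/2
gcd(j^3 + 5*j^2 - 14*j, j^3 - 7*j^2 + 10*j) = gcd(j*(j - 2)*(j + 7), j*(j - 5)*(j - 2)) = j^2 - 2*j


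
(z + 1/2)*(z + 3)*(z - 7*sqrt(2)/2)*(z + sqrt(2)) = z^4 - 5*sqrt(2)*z^3/2 + 7*z^3/2 - 35*sqrt(2)*z^2/4 - 11*z^2/2 - 49*z/2 - 15*sqrt(2)*z/4 - 21/2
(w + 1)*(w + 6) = w^2 + 7*w + 6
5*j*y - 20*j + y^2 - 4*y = (5*j + y)*(y - 4)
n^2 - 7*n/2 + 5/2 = (n - 5/2)*(n - 1)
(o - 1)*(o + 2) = o^2 + o - 2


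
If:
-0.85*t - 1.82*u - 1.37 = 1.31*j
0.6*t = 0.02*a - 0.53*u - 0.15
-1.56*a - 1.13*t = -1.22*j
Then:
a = 0.00151115623428327*u - 0.489809683620759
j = -0.81619044485494*u - 0.872993938140518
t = -0.883282961458857*u - 0.266326989454025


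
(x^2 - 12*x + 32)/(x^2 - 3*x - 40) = (x - 4)/(x + 5)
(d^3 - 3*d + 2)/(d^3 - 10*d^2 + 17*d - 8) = (d + 2)/(d - 8)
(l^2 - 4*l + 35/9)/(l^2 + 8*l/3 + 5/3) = (9*l^2 - 36*l + 35)/(3*(3*l^2 + 8*l + 5))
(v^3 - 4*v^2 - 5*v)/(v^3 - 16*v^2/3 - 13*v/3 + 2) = 3*v*(v - 5)/(3*v^2 - 19*v + 6)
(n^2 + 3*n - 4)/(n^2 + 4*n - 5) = (n + 4)/(n + 5)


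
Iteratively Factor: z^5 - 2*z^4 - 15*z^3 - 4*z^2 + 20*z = (z + 2)*(z^4 - 4*z^3 - 7*z^2 + 10*z) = (z + 2)^2*(z^3 - 6*z^2 + 5*z) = (z - 5)*(z + 2)^2*(z^2 - z) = z*(z - 5)*(z + 2)^2*(z - 1)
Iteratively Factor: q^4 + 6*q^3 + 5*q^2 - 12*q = (q + 3)*(q^3 + 3*q^2 - 4*q) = (q + 3)*(q + 4)*(q^2 - q) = q*(q + 3)*(q + 4)*(q - 1)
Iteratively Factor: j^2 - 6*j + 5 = (j - 1)*(j - 5)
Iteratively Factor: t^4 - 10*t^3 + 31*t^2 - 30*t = (t - 2)*(t^3 - 8*t^2 + 15*t) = (t - 3)*(t - 2)*(t^2 - 5*t) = t*(t - 3)*(t - 2)*(t - 5)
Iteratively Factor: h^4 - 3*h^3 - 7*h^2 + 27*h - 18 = (h - 3)*(h^3 - 7*h + 6) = (h - 3)*(h - 1)*(h^2 + h - 6) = (h - 3)*(h - 1)*(h + 3)*(h - 2)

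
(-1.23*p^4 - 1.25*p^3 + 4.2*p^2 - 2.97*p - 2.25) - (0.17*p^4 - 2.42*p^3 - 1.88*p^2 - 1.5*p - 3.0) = -1.4*p^4 + 1.17*p^3 + 6.08*p^2 - 1.47*p + 0.75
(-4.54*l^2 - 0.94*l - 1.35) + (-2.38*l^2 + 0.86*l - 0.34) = -6.92*l^2 - 0.08*l - 1.69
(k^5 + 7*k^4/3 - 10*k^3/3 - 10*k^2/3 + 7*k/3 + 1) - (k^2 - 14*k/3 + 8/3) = k^5 + 7*k^4/3 - 10*k^3/3 - 13*k^2/3 + 7*k - 5/3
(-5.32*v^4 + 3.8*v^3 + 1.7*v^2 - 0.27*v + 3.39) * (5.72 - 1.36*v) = 7.2352*v^5 - 35.5984*v^4 + 19.424*v^3 + 10.0912*v^2 - 6.1548*v + 19.3908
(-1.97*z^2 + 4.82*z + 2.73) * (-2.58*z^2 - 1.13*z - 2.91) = 5.0826*z^4 - 10.2095*z^3 - 6.7573*z^2 - 17.1111*z - 7.9443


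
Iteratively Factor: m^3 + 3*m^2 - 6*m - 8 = (m + 4)*(m^2 - m - 2) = (m + 1)*(m + 4)*(m - 2)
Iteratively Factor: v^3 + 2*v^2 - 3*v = (v - 1)*(v^2 + 3*v) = (v - 1)*(v + 3)*(v)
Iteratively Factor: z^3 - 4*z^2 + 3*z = (z - 1)*(z^2 - 3*z) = (z - 3)*(z - 1)*(z)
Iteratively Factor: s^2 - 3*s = (s)*(s - 3)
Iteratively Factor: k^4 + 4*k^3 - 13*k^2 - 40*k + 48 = (k + 4)*(k^3 - 13*k + 12) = (k + 4)^2*(k^2 - 4*k + 3) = (k - 1)*(k + 4)^2*(k - 3)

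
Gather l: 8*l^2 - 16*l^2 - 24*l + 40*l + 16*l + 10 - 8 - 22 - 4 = -8*l^2 + 32*l - 24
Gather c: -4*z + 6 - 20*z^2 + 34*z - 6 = -20*z^2 + 30*z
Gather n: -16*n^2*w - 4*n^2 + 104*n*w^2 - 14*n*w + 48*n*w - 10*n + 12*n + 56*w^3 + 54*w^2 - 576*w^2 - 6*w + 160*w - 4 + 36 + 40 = n^2*(-16*w - 4) + n*(104*w^2 + 34*w + 2) + 56*w^3 - 522*w^2 + 154*w + 72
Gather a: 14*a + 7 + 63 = 14*a + 70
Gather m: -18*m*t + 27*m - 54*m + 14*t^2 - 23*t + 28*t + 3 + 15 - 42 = m*(-18*t - 27) + 14*t^2 + 5*t - 24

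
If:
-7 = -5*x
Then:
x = 7/5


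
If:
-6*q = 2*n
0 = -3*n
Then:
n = 0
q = 0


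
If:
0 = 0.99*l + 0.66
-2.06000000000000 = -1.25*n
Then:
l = -0.67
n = 1.65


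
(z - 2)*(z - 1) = z^2 - 3*z + 2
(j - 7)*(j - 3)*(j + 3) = j^3 - 7*j^2 - 9*j + 63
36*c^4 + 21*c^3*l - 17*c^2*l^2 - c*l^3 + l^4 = (-3*c + l)^2*(c + l)*(4*c + l)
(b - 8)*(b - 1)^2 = b^3 - 10*b^2 + 17*b - 8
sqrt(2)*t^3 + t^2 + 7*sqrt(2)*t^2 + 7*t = t*(t + 7)*(sqrt(2)*t + 1)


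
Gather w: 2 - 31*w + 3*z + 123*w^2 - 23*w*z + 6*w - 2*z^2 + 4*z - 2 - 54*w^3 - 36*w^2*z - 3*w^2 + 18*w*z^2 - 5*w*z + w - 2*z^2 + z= -54*w^3 + w^2*(120 - 36*z) + w*(18*z^2 - 28*z - 24) - 4*z^2 + 8*z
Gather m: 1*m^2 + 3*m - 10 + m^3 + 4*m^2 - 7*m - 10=m^3 + 5*m^2 - 4*m - 20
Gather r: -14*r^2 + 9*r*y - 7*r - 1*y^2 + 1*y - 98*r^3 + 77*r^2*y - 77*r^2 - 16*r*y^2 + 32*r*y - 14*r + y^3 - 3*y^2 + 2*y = -98*r^3 + r^2*(77*y - 91) + r*(-16*y^2 + 41*y - 21) + y^3 - 4*y^2 + 3*y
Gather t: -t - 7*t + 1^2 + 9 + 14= 24 - 8*t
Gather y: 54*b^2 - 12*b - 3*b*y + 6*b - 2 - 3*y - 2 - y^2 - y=54*b^2 - 6*b - y^2 + y*(-3*b - 4) - 4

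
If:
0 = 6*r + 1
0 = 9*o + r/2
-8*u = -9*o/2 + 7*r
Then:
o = 1/108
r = -1/6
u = 29/192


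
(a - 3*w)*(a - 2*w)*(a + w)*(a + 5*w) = a^4 + a^3*w - 19*a^2*w^2 + 11*a*w^3 + 30*w^4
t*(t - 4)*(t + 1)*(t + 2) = t^4 - t^3 - 10*t^2 - 8*t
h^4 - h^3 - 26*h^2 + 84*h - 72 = (h - 3)*(h - 2)^2*(h + 6)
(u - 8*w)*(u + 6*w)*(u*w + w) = u^3*w - 2*u^2*w^2 + u^2*w - 48*u*w^3 - 2*u*w^2 - 48*w^3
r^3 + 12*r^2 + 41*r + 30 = (r + 1)*(r + 5)*(r + 6)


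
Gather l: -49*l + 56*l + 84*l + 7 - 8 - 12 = 91*l - 13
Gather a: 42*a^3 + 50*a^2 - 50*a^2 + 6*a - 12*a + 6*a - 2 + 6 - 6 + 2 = 42*a^3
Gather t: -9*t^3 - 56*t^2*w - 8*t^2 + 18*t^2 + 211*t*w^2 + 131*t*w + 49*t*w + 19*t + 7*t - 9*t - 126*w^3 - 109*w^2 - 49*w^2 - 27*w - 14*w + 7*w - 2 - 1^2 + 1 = -9*t^3 + t^2*(10 - 56*w) + t*(211*w^2 + 180*w + 17) - 126*w^3 - 158*w^2 - 34*w - 2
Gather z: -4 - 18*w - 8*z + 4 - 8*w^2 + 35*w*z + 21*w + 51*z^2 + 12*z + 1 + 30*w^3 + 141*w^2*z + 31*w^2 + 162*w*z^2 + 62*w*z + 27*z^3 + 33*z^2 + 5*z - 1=30*w^3 + 23*w^2 + 3*w + 27*z^3 + z^2*(162*w + 84) + z*(141*w^2 + 97*w + 9)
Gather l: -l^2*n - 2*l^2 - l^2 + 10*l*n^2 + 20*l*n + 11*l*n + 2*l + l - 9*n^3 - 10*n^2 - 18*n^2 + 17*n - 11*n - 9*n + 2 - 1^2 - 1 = l^2*(-n - 3) + l*(10*n^2 + 31*n + 3) - 9*n^3 - 28*n^2 - 3*n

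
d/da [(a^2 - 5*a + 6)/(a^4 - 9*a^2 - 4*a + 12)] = (-2*a^2 + 7*a - 2)/(a^5 + 4*a^4 + a^3 - 10*a^2 - 4*a + 8)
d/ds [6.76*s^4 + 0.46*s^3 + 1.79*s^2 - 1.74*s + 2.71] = 27.04*s^3 + 1.38*s^2 + 3.58*s - 1.74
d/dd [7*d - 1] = 7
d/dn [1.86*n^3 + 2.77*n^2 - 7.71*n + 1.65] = 5.58*n^2 + 5.54*n - 7.71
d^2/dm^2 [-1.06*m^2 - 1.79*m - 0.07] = -2.12000000000000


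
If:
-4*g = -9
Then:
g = 9/4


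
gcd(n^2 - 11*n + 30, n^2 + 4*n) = 1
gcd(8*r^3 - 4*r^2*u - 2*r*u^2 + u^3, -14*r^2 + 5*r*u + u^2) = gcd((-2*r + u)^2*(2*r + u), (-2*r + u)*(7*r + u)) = 2*r - u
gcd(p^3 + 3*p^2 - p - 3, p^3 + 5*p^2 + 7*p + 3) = p^2 + 4*p + 3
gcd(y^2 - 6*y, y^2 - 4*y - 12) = y - 6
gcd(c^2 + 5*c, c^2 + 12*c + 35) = c + 5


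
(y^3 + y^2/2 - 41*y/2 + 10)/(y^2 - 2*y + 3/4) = 2*(y^2 + y - 20)/(2*y - 3)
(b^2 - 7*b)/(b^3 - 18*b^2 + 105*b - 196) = b/(b^2 - 11*b + 28)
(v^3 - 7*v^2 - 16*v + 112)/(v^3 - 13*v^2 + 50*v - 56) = (v + 4)/(v - 2)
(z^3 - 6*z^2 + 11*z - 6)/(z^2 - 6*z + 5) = (z^2 - 5*z + 6)/(z - 5)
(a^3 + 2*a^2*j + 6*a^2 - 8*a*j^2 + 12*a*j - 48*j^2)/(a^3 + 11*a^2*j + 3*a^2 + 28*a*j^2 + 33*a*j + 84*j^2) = (a^2 - 2*a*j + 6*a - 12*j)/(a^2 + 7*a*j + 3*a + 21*j)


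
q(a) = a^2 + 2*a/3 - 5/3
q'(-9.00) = -17.33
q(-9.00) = 73.33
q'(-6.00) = -11.33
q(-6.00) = 30.33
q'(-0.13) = 0.41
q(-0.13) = -1.74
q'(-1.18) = -1.69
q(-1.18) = -1.06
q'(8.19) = 17.05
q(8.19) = 70.87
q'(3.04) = 6.75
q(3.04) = 9.60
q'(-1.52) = -2.37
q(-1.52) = -0.37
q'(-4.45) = -8.23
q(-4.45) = 15.17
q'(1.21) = 3.09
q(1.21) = 0.60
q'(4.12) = 8.91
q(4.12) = 18.05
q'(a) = 2*a + 2/3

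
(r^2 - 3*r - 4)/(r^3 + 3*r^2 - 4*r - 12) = (r^2 - 3*r - 4)/(r^3 + 3*r^2 - 4*r - 12)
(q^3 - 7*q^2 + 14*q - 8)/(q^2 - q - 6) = (-q^3 + 7*q^2 - 14*q + 8)/(-q^2 + q + 6)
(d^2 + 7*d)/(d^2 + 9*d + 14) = d/(d + 2)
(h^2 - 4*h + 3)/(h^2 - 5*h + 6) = (h - 1)/(h - 2)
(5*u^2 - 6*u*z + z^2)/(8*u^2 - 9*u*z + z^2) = (-5*u + z)/(-8*u + z)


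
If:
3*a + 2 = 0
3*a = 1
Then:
No Solution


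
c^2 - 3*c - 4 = (c - 4)*(c + 1)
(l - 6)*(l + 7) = l^2 + l - 42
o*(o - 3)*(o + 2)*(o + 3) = o^4 + 2*o^3 - 9*o^2 - 18*o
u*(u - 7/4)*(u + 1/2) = u^3 - 5*u^2/4 - 7*u/8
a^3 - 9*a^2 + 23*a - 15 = (a - 5)*(a - 3)*(a - 1)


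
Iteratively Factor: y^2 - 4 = (y + 2)*(y - 2)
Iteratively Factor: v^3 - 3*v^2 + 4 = (v + 1)*(v^2 - 4*v + 4) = (v - 2)*(v + 1)*(v - 2)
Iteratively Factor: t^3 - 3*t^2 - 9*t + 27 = (t - 3)*(t^2 - 9) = (t - 3)*(t + 3)*(t - 3)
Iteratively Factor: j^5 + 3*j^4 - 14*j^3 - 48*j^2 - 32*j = (j)*(j^4 + 3*j^3 - 14*j^2 - 48*j - 32) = j*(j + 4)*(j^3 - j^2 - 10*j - 8) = j*(j - 4)*(j + 4)*(j^2 + 3*j + 2) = j*(j - 4)*(j + 2)*(j + 4)*(j + 1)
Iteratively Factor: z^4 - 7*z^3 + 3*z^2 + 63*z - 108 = (z + 3)*(z^3 - 10*z^2 + 33*z - 36) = (z - 3)*(z + 3)*(z^2 - 7*z + 12) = (z - 3)^2*(z + 3)*(z - 4)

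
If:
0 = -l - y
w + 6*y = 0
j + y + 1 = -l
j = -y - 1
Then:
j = -1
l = 0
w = 0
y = 0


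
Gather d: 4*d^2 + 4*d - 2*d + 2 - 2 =4*d^2 + 2*d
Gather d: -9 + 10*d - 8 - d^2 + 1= -d^2 + 10*d - 16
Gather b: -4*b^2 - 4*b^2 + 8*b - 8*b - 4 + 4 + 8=8 - 8*b^2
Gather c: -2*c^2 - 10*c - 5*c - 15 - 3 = -2*c^2 - 15*c - 18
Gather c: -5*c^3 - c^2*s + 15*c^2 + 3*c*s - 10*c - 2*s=-5*c^3 + c^2*(15 - s) + c*(3*s - 10) - 2*s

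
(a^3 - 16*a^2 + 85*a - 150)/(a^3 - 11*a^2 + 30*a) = (a - 5)/a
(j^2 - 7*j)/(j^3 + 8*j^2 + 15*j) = (j - 7)/(j^2 + 8*j + 15)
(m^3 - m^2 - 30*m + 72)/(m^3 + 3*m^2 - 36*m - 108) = (m^2 - 7*m + 12)/(m^2 - 3*m - 18)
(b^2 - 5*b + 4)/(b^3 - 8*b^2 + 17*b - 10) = (b - 4)/(b^2 - 7*b + 10)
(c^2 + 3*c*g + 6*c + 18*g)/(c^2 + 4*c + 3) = (c^2 + 3*c*g + 6*c + 18*g)/(c^2 + 4*c + 3)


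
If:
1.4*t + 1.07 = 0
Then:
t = -0.76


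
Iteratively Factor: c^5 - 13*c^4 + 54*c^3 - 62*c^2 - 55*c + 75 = (c + 1)*(c^4 - 14*c^3 + 68*c^2 - 130*c + 75) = (c - 5)*(c + 1)*(c^3 - 9*c^2 + 23*c - 15) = (c - 5)*(c - 3)*(c + 1)*(c^2 - 6*c + 5) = (c - 5)^2*(c - 3)*(c + 1)*(c - 1)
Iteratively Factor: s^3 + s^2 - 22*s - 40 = (s + 2)*(s^2 - s - 20) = (s - 5)*(s + 2)*(s + 4)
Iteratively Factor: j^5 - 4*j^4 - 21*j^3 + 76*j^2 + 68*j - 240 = (j - 3)*(j^4 - j^3 - 24*j^2 + 4*j + 80) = (j - 3)*(j + 2)*(j^3 - 3*j^2 - 18*j + 40) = (j - 5)*(j - 3)*(j + 2)*(j^2 + 2*j - 8) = (j - 5)*(j - 3)*(j - 2)*(j + 2)*(j + 4)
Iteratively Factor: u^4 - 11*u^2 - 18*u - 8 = (u + 2)*(u^3 - 2*u^2 - 7*u - 4) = (u + 1)*(u + 2)*(u^2 - 3*u - 4) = (u + 1)^2*(u + 2)*(u - 4)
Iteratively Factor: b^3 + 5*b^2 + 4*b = (b + 4)*(b^2 + b) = b*(b + 4)*(b + 1)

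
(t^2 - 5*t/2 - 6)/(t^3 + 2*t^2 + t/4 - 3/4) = 2*(t - 4)/(2*t^2 + t - 1)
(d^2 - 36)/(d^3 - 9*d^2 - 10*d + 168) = (d + 6)/(d^2 - 3*d - 28)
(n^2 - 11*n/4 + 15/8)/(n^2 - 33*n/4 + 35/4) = (n - 3/2)/(n - 7)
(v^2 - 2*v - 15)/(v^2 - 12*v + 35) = (v + 3)/(v - 7)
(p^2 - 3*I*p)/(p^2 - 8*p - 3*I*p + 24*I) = p/(p - 8)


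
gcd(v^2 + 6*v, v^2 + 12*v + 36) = v + 6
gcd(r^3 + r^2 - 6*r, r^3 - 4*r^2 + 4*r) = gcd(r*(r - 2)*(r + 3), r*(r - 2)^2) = r^2 - 2*r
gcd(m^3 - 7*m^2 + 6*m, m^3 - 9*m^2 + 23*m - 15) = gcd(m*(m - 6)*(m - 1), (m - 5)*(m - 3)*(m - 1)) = m - 1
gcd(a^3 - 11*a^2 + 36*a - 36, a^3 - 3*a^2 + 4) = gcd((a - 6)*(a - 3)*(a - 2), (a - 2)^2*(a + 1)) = a - 2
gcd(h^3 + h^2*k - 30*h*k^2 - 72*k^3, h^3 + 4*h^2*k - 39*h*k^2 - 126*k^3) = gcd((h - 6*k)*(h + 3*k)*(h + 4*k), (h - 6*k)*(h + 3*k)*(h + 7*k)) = h^2 - 3*h*k - 18*k^2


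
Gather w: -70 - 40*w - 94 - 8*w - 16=-48*w - 180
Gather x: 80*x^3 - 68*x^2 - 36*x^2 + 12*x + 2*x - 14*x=80*x^3 - 104*x^2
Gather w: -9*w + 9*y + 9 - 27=-9*w + 9*y - 18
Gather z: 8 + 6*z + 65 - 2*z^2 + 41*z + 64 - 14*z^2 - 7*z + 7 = -16*z^2 + 40*z + 144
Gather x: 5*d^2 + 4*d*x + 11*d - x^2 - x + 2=5*d^2 + 11*d - x^2 + x*(4*d - 1) + 2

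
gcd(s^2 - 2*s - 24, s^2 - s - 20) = s + 4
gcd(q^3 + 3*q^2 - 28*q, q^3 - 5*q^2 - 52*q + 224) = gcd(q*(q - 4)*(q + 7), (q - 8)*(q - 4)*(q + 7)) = q^2 + 3*q - 28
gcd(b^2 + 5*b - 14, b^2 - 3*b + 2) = b - 2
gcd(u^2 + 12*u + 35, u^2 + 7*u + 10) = u + 5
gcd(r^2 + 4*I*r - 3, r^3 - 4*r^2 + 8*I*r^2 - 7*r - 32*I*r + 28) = r + I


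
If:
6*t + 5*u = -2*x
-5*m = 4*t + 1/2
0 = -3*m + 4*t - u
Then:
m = 4*x/95 - 13/190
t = -x/19 - 3/76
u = 9/190 - 32*x/95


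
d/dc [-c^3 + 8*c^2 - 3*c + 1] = -3*c^2 + 16*c - 3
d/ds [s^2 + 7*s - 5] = 2*s + 7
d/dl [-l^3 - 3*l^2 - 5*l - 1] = -3*l^2 - 6*l - 5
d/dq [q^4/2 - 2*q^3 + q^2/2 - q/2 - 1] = 2*q^3 - 6*q^2 + q - 1/2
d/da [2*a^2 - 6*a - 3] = 4*a - 6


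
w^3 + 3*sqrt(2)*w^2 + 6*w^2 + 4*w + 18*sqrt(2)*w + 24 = (w + 6)*(w + sqrt(2))*(w + 2*sqrt(2))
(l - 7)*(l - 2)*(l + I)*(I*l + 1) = I*l^4 - 9*I*l^3 + 15*I*l^2 - 9*I*l + 14*I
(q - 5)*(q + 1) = q^2 - 4*q - 5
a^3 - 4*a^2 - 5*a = a*(a - 5)*(a + 1)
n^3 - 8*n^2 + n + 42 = (n - 7)*(n - 3)*(n + 2)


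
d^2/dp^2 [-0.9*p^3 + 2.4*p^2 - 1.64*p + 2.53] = 4.8 - 5.4*p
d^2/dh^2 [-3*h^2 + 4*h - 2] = -6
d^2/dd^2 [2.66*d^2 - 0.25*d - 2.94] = 5.32000000000000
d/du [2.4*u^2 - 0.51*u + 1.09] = 4.8*u - 0.51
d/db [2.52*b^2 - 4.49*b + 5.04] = 5.04*b - 4.49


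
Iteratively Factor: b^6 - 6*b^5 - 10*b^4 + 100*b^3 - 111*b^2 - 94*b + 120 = (b - 1)*(b^5 - 5*b^4 - 15*b^3 + 85*b^2 - 26*b - 120) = (b - 2)*(b - 1)*(b^4 - 3*b^3 - 21*b^2 + 43*b + 60) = (b - 2)*(b - 1)*(b + 4)*(b^3 - 7*b^2 + 7*b + 15) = (b - 5)*(b - 2)*(b - 1)*(b + 4)*(b^2 - 2*b - 3) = (b - 5)*(b - 2)*(b - 1)*(b + 1)*(b + 4)*(b - 3)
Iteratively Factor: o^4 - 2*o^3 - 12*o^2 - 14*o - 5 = (o + 1)*(o^3 - 3*o^2 - 9*o - 5) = (o + 1)^2*(o^2 - 4*o - 5) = (o - 5)*(o + 1)^2*(o + 1)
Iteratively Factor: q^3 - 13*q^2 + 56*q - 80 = (q - 4)*(q^2 - 9*q + 20) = (q - 4)^2*(q - 5)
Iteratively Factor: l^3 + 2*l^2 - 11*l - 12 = (l + 1)*(l^2 + l - 12) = (l + 1)*(l + 4)*(l - 3)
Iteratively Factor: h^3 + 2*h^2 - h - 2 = (h - 1)*(h^2 + 3*h + 2) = (h - 1)*(h + 2)*(h + 1)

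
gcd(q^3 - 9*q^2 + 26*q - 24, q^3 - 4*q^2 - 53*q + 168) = q - 3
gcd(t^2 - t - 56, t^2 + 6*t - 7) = t + 7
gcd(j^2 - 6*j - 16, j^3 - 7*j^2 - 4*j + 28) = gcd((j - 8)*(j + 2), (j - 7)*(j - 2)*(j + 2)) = j + 2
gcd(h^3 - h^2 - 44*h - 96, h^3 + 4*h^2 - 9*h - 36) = h^2 + 7*h + 12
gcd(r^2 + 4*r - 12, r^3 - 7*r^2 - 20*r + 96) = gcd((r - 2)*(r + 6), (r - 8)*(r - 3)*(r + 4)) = 1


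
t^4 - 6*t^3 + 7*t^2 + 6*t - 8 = (t - 4)*(t - 2)*(t - 1)*(t + 1)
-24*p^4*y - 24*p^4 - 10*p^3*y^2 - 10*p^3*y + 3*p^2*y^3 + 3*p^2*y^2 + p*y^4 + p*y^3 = (-3*p + y)*(2*p + y)*(4*p + y)*(p*y + p)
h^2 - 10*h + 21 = (h - 7)*(h - 3)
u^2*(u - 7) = u^3 - 7*u^2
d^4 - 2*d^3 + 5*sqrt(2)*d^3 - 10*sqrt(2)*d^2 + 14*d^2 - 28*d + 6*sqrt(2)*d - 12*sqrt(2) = (d - 2)*(d + sqrt(2))^2*(d + 3*sqrt(2))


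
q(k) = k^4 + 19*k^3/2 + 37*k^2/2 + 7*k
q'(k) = 4*k^3 + 57*k^2/2 + 37*k + 7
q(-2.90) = -25.68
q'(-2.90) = 41.83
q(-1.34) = 4.20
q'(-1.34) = -1.03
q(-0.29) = -0.70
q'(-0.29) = -1.43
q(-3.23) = -40.89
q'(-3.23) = 50.03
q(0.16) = 1.63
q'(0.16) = 13.67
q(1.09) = 43.32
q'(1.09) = 86.37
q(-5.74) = -141.74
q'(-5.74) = -22.85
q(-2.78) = -20.86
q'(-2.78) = 38.46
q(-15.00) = 22620.00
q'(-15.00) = -7635.50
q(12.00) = 39900.00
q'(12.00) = 11467.00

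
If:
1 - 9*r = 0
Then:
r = 1/9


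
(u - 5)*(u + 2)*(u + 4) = u^3 + u^2 - 22*u - 40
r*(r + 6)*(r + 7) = r^3 + 13*r^2 + 42*r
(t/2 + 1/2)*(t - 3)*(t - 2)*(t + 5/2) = t^4/2 - 3*t^3/4 - 9*t^2/2 + 17*t/4 + 15/2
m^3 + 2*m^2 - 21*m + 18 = (m - 3)*(m - 1)*(m + 6)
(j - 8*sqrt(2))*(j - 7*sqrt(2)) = j^2 - 15*sqrt(2)*j + 112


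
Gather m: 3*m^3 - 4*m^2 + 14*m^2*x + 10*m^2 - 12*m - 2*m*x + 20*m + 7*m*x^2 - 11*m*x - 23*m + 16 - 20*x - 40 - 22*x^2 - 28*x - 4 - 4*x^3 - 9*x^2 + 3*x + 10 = 3*m^3 + m^2*(14*x + 6) + m*(7*x^2 - 13*x - 15) - 4*x^3 - 31*x^2 - 45*x - 18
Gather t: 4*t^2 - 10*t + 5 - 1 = 4*t^2 - 10*t + 4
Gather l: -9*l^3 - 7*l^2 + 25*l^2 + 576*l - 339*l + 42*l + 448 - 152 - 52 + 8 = -9*l^3 + 18*l^2 + 279*l + 252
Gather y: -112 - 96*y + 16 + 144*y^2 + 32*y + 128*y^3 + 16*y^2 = 128*y^3 + 160*y^2 - 64*y - 96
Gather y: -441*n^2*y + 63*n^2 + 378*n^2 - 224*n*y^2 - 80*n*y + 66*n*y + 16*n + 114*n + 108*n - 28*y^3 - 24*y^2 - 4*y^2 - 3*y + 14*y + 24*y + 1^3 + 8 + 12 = 441*n^2 + 238*n - 28*y^3 + y^2*(-224*n - 28) + y*(-441*n^2 - 14*n + 35) + 21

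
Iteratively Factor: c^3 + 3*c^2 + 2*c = (c + 2)*(c^2 + c) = c*(c + 2)*(c + 1)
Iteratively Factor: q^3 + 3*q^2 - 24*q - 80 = (q + 4)*(q^2 - q - 20) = (q - 5)*(q + 4)*(q + 4)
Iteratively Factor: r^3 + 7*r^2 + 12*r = (r + 4)*(r^2 + 3*r) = (r + 3)*(r + 4)*(r)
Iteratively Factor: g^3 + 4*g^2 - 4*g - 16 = (g + 2)*(g^2 + 2*g - 8) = (g + 2)*(g + 4)*(g - 2)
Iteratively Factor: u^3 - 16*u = (u + 4)*(u^2 - 4*u) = u*(u + 4)*(u - 4)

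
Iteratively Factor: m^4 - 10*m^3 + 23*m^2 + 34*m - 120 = (m - 3)*(m^3 - 7*m^2 + 2*m + 40) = (m - 5)*(m - 3)*(m^2 - 2*m - 8) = (m - 5)*(m - 4)*(m - 3)*(m + 2)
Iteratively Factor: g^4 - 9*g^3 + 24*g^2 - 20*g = (g - 2)*(g^3 - 7*g^2 + 10*g) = (g - 2)^2*(g^2 - 5*g) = (g - 5)*(g - 2)^2*(g)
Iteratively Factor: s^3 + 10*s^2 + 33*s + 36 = (s + 3)*(s^2 + 7*s + 12) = (s + 3)^2*(s + 4)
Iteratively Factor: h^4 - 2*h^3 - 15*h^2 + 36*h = (h)*(h^3 - 2*h^2 - 15*h + 36) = h*(h - 3)*(h^2 + h - 12) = h*(h - 3)*(h + 4)*(h - 3)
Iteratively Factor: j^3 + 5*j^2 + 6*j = (j)*(j^2 + 5*j + 6) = j*(j + 2)*(j + 3)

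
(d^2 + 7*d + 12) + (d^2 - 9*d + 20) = 2*d^2 - 2*d + 32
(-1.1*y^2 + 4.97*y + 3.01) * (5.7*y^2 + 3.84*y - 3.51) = -6.27*y^4 + 24.105*y^3 + 40.1028*y^2 - 5.8863*y - 10.5651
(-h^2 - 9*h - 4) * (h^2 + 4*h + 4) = -h^4 - 13*h^3 - 44*h^2 - 52*h - 16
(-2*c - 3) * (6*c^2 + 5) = -12*c^3 - 18*c^2 - 10*c - 15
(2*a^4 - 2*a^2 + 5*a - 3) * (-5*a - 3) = -10*a^5 - 6*a^4 + 10*a^3 - 19*a^2 + 9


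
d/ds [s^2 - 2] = 2*s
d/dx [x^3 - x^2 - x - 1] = 3*x^2 - 2*x - 1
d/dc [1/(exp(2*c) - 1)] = -1/(2*sinh(c)^2)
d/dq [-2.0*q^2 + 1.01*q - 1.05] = 1.01 - 4.0*q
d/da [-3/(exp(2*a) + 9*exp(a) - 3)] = (6*exp(a) + 27)*exp(a)/(exp(2*a) + 9*exp(a) - 3)^2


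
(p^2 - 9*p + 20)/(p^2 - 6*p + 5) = (p - 4)/(p - 1)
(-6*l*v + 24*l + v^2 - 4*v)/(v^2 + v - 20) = (-6*l + v)/(v + 5)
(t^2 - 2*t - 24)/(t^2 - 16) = (t - 6)/(t - 4)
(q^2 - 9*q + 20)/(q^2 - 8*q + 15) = (q - 4)/(q - 3)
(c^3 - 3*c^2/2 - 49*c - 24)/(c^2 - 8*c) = c + 13/2 + 3/c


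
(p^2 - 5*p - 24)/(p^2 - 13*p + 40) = (p + 3)/(p - 5)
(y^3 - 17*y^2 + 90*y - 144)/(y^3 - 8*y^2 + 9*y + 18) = (y - 8)/(y + 1)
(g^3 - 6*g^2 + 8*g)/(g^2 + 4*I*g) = (g^2 - 6*g + 8)/(g + 4*I)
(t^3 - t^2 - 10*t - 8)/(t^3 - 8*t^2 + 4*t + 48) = (t + 1)/(t - 6)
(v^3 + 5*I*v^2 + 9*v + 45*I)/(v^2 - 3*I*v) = v + 8*I - 15/v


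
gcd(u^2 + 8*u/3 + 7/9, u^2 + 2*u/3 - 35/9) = u + 7/3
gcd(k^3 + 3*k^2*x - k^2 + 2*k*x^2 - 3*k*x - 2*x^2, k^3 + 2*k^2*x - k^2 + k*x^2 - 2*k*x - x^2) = k^2 + k*x - k - x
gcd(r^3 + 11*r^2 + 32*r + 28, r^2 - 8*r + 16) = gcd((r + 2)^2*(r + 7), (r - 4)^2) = 1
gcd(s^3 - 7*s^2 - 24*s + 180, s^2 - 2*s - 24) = s - 6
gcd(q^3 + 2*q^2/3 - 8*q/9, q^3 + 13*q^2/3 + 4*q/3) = q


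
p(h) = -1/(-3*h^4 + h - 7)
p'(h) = -(12*h^3 - 1)/(-3*h^4 + h - 7)^2 = (1 - 12*h^3)/(3*h^4 - h + 7)^2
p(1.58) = 0.04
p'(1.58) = -0.08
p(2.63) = 0.01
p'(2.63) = -0.01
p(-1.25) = 0.06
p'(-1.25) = 0.10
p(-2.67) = 0.01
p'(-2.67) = 0.01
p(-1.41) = 0.05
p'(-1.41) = 0.08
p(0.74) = 0.14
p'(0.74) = -0.08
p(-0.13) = 0.14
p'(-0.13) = 0.02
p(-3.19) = 0.00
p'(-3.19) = 0.00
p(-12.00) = 0.00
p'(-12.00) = 0.00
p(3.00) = 0.00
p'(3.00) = -0.00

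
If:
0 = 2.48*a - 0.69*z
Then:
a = 0.278225806451613*z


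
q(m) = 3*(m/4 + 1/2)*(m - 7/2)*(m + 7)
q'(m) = 3*(m/4 + 1/2)*(m - 7/2) + 3*(m/4 + 1/2)*(m + 7) + 3*(m - 7/2)*(m + 7)/4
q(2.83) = -23.86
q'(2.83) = 28.24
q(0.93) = -44.79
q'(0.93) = -3.51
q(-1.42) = -11.94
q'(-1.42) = -20.30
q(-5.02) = 38.21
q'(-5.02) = 2.16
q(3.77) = 12.58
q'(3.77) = 49.96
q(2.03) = -40.12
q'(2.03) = 12.89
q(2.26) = -36.69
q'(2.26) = 17.01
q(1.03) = -45.07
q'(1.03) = -2.24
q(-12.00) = -581.25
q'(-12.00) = 211.88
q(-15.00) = -1443.00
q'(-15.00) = 369.38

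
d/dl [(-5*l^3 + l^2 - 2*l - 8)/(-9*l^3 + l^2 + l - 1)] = 2*(2*l^4 - 23*l^3 - 99*l^2 + 7*l + 5)/(81*l^6 - 18*l^5 - 17*l^4 + 20*l^3 - l^2 - 2*l + 1)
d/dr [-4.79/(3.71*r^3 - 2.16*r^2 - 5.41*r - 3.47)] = (53.3127*r^2 - 20.6928*r - 25.9139)/(-3.71*r^3 + 2.16*r^2 + 5.41*r + 3.47)^2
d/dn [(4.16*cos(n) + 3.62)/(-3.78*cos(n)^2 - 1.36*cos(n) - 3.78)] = (-15.7248*cos(n)^2 - 27.3672*cos(n) + 10.8016)*sin(n)/(14.2884*cos(n)^4 + 10.2816*cos(n)^3 + 30.4264*cos(n)^2 + 10.2816*cos(n) + 14.2884)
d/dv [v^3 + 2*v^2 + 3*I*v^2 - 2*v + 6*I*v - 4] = 3*v^2 + v*(4 + 6*I) - 2 + 6*I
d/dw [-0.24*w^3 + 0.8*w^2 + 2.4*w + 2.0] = -0.72*w^2 + 1.6*w + 2.4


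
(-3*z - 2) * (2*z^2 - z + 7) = -6*z^3 - z^2 - 19*z - 14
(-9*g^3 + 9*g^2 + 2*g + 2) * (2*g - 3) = -18*g^4 + 45*g^3 - 23*g^2 - 2*g - 6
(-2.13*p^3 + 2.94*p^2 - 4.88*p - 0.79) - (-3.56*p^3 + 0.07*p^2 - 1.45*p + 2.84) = 1.43*p^3 + 2.87*p^2 - 3.43*p - 3.63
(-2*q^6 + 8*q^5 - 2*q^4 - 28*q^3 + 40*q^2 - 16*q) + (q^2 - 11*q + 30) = -2*q^6 + 8*q^5 - 2*q^4 - 28*q^3 + 41*q^2 - 27*q + 30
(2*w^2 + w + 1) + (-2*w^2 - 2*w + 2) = 3 - w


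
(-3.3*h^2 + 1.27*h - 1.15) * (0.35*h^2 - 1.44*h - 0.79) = -1.155*h^4 + 5.1965*h^3 + 0.3757*h^2 + 0.6527*h + 0.9085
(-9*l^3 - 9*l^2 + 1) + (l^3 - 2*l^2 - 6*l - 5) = -8*l^3 - 11*l^2 - 6*l - 4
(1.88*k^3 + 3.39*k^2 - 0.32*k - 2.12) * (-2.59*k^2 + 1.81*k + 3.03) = -4.8692*k^5 - 5.3773*k^4 + 12.6611*k^3 + 15.1833*k^2 - 4.8068*k - 6.4236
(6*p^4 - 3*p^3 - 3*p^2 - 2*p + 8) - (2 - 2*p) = 6*p^4 - 3*p^3 - 3*p^2 + 6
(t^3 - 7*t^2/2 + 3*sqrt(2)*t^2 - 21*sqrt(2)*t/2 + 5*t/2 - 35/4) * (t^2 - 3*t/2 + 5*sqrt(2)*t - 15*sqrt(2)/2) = t^5 - 5*t^4 + 8*sqrt(2)*t^4 - 40*sqrt(2)*t^3 + 151*t^3/4 - 325*t^2/2 + 109*sqrt(2)*t^2/2 - 125*sqrt(2)*t/2 + 1365*t/8 + 525*sqrt(2)/8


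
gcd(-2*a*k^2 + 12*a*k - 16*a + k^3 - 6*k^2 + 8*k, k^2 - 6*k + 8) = k^2 - 6*k + 8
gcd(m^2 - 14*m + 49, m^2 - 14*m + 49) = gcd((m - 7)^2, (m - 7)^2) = m^2 - 14*m + 49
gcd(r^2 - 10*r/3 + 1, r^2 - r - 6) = r - 3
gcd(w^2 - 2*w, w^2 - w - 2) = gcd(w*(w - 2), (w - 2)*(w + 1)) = w - 2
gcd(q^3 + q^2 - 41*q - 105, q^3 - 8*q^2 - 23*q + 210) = q^2 - 2*q - 35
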